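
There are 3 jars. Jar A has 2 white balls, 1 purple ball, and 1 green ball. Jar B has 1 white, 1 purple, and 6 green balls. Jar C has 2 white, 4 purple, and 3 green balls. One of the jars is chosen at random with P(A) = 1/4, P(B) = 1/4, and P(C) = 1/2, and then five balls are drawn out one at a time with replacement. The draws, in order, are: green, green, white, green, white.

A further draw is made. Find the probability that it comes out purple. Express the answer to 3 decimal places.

Under each hypothesis, the probability of the observed sequence is: P(data | jar A) = (1/4)(1/4)(2/4)(1/4)(2/4) = 0.0039062; P(data | jar B) = (6/8)(6/8)(1/8)(6/8)(1/8) = 0.0065918; P(data | jar C) = (3/9)(3/9)(2/9)(3/9)(2/9) = 0.001829.
The prior-weighted likelihoods are 1/4 · 0.0039062 = 0.00097656, 1/4 · 0.0065918 = 0.0016479, 1/2 · 0.001829 = 0.00091449; summing to 0.003539.
The posterior is then P(jar A | data) = 0.27594, P(jar B | data) = 0.46565, P(jar C | data) = 0.2584.
So P(purple next | data) = Σ P(purple next | H) P(H | data) = (1/4)(0.27594) + (1/8)(0.46565) + (4/9)(0.2584) = 0.24204.

0.242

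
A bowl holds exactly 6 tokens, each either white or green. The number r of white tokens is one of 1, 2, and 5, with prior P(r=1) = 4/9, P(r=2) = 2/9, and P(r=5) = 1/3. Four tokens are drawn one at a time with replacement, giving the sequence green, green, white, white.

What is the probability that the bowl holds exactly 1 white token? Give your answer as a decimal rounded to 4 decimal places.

0.3300

Under each hypothesis, the probability of the observed sequence is: P(data | r = 1) = (5/6)(5/6)(1/6)(1/6) = 0.01929; P(data | r = 2) = (4/6)(4/6)(2/6)(2/6) = 0.049383; P(data | r = 5) = (1/6)(1/6)(5/6)(5/6) = 0.01929.
Weighting by the prior gives 4/9 · 0.01929 = 0.0085734, 2/9 · 0.049383 = 0.010974, 1/3 · 0.01929 = 0.00643; these sum to 0.025977.
Therefore the posterior P(r = 1 | data) = (0.0085734) / (0.025977) = 0.33003.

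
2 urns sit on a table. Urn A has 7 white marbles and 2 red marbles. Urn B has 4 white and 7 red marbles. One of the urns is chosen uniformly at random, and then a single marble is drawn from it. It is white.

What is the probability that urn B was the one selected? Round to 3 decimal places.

0.319

Compute the likelihood of this draw for each case: P(data | urn A) = (7/9) = 7/9; P(data | urn B) = (4/11) = 4/11.
Weighting by the prior gives 1/2 · 7/9 = 7/18, 1/2 · 4/11 = 2/11; with total 113/198.
Hence P(urn B | data) = (2/11) / (113/198) = 36/113.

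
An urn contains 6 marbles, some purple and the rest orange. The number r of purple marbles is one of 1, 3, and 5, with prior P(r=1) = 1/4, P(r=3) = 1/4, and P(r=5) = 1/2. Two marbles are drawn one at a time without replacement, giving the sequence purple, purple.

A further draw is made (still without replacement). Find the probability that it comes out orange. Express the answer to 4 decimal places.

0.3152

Compute the likelihood of the observed sequence for each case: P(data | r = 1) = (1/6)(0/5) = 0; P(data | r = 3) = (3/6)(2/5) = 1/5; P(data | r = 5) = (5/6)(4/5) = 2/3.
The prior-weighted likelihoods are 1/4 · 0 = 0, 1/4 · 1/5 = 1/20, 1/2 · 2/3 = 1/3; these sum to 23/60.
The posterior is then P(r = 1 | data) = 0, P(r = 3 | data) = 3/23, P(r = 5 | data) = 20/23.
So P(orange next | data) = Σ P(orange next | H) P(H | data) = (3/4)(3/23) + (1/4)(20/23) = 29/92.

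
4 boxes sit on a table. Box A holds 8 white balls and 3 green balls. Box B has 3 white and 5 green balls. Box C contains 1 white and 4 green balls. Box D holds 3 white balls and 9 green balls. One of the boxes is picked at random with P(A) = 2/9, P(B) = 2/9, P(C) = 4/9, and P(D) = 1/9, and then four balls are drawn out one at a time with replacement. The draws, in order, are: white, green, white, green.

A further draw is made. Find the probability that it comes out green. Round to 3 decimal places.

0.608

Under each hypothesis, the probability of the observed sequence is: P(data | box A) = (8/11)(3/11)(8/11)(3/11) = 0.039342; P(data | box B) = (3/8)(5/8)(3/8)(5/8) = 0.054932; P(data | box C) = (1/5)(4/5)(1/5)(4/5) = 0.0256; P(data | box D) = (3/12)(9/12)(3/12)(9/12) = 0.035156.
The prior-weighted likelihoods are 2/9 · 0.039342 = 0.0087426, 2/9 · 0.054932 = 0.012207, 4/9 · 0.0256 = 0.011378, 1/9 · 0.035156 = 0.0039062; with total 0.036234.
Dividing through by the total gives posterior P(box A | data) = 0.24128, P(box B | data) = 0.3369, P(box C | data) = 0.31401, P(box D | data) = 0.10781.
The predictive probability is P(green next | data) = (3/11)(0.24128) + (5/8)(0.3369) + (4/5)(0.31401) + (3/4)(0.10781) = 0.60843.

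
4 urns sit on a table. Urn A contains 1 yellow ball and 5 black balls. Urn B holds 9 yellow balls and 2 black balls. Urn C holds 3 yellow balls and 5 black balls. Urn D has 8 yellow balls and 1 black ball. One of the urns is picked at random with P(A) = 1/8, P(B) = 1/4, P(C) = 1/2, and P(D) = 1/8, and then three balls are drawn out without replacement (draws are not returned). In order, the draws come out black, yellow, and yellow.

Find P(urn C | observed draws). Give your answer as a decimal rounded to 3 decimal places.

0.470

Compute the likelihood of the observed sequence for each case: P(data | urn A) = (5/6)(1/5)(0/4) = 0; P(data | urn B) = (2/11)(9/10)(8/9) = 0.14545; P(data | urn C) = (5/8)(3/7)(2/6) = 0.089286; P(data | urn D) = (1/9)(8/8)(7/7) = 0.11111.
Multiplying each by its prior: 1/8 · 0 = 0, 1/4 · 0.14545 = 0.036364, 1/2 · 0.089286 = 0.044643, 1/8 · 0.11111 = 0.013889; with total 0.094895.
By Bayes' rule, P(urn C | data) = (0.044643) / (0.094895) = 0.47044.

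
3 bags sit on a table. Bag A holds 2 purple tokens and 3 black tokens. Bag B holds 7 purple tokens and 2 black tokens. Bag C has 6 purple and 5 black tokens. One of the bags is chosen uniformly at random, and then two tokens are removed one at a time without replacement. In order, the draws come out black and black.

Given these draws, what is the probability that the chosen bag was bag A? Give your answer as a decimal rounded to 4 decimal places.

For each hypothesis, P(data | H) works out to: P(data | bag A) = (3/5)(2/4) = 0.3; P(data | bag B) = (2/9)(1/8) = 0.027778; P(data | bag C) = (5/11)(4/10) = 0.18182.
The prior-weighted likelihoods are 1/3 · 0.3 = 0.1, 1/3 · 0.027778 = 0.0092593, 1/3 · 0.18182 = 0.060606; with total 0.16987.
By Bayes' rule, P(bag A | data) = (0.1) / (0.16987) = 0.5887.

0.5887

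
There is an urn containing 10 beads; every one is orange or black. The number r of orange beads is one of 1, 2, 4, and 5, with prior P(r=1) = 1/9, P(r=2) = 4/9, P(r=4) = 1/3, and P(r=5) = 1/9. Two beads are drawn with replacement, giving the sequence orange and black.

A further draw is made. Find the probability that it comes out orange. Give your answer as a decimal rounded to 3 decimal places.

Compute the likelihood of the observed sequence for each case: P(data | r = 1) = (1/10)(9/10) = 9/100; P(data | r = 2) = (2/10)(8/10) = 4/25; P(data | r = 4) = (4/10)(6/10) = 6/25; P(data | r = 5) = (5/10)(5/10) = 1/4.
The prior-weighted likelihoods are 1/9 · 9/100 = 1/100, 4/9 · 4/25 = 16/225, 1/3 · 6/25 = 2/25, 1/9 · 1/4 = 1/36; with total 17/90.
Dividing through by the total gives posterior P(r = 1 | data) = 9/170, P(r = 2 | data) = 32/85, P(r = 4 | data) = 36/85, P(r = 5 | data) = 5/34.
So P(orange next | data) = Σ P(orange next | H) P(H | data) = (1/10)(9/170) + (1/5)(32/85) + (2/5)(36/85) + (1/2)(5/34) = 11/34.

0.324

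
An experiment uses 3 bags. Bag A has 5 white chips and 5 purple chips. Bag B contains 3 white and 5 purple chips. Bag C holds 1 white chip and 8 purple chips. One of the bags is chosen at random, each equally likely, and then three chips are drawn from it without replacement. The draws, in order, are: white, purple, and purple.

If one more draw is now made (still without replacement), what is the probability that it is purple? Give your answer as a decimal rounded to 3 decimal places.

0.648

Under each hypothesis, the probability of the observed sequence is: P(data | bag A) = (5/10)(5/9)(4/8) = 5/36; P(data | bag B) = (3/8)(5/7)(4/6) = 5/28; P(data | bag C) = (1/9)(8/8)(7/7) = 1/9.
The prior-weighted likelihoods are 1/3 · 5/36 = 5/108, 1/3 · 5/28 = 5/84, 1/3 · 1/9 = 1/27; with total 1/7.
Dividing through by the total gives posterior P(bag A | data) = 35/108, P(bag B | data) = 5/12, P(bag C | data) = 7/27.
So P(purple next | data) = Σ P(purple next | H) P(H | data) = (3/7)(35/108) + (3/5)(5/12) + (1)(7/27) = 35/54.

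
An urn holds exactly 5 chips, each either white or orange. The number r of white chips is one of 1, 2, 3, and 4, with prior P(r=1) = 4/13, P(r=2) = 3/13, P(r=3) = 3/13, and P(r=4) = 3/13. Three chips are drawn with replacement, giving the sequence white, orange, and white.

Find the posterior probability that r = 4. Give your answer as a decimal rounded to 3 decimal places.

0.312

Compute the likelihood of the observed sequence for each case: P(data | r = 1) = (1/5)(4/5)(1/5) = 0.032; P(data | r = 2) = (2/5)(3/5)(2/5) = 0.096; P(data | r = 3) = (3/5)(2/5)(3/5) = 0.144; P(data | r = 4) = (4/5)(1/5)(4/5) = 0.128.
Multiplying each by its prior: 4/13 · 0.032 = 0.0098462, 3/13 · 0.096 = 0.022154, 3/13 · 0.144 = 0.033231, 3/13 · 0.128 = 0.029538; with total 0.094769.
So P(r = 4 | data) = (0.029538) / (0.094769) = 0.31169.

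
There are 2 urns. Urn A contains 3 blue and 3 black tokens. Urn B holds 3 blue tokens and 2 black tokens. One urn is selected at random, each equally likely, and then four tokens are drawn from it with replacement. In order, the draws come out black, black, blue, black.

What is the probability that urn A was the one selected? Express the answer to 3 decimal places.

Under each hypothesis, the probability of the observed sequence is: P(data | urn A) = (3/6)(3/6)(3/6)(3/6) = 0.0625; P(data | urn B) = (2/5)(2/5)(3/5)(2/5) = 0.0384.
Multiplying each by its prior: 1/2 · 0.0625 = 0.03125, 1/2 · 0.0384 = 0.0192; these sum to 0.05045.
By Bayes' rule, P(urn A | data) = (0.03125) / (0.05045) = 0.61943.

0.619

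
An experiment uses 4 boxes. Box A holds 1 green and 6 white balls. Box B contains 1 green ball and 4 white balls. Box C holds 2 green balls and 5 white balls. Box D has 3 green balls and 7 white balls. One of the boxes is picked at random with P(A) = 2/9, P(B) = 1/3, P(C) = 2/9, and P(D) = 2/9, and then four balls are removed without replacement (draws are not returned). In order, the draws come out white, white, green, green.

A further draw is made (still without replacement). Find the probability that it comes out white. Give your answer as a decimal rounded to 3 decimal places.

The likelihood of the observed sequence under each hypothesis: P(data | box A) = (6/7)(5/6)(1/5)(0/4) = 0; P(data | box B) = (4/5)(3/4)(1/3)(0/2) = 0; P(data | box C) = (5/7)(4/6)(2/5)(1/4) = 0.047619; P(data | box D) = (7/10)(6/9)(3/8)(2/7) = 0.05.
Multiplying each by its prior: 2/9 · 0 = 0, 1/3 · 0 = 0, 2/9 · 0.047619 = 0.010582, 2/9 · 0.05 = 0.011111; with total 0.021693.
The posterior is then P(box A | data) = 0, P(box B | data) = 0, P(box C | data) = 0.4878, P(box D | data) = 0.5122.
Averaging over the posterior, P(white next | data) = (1)(0.4878) + (5/6)(0.5122) = 0.91463.

0.915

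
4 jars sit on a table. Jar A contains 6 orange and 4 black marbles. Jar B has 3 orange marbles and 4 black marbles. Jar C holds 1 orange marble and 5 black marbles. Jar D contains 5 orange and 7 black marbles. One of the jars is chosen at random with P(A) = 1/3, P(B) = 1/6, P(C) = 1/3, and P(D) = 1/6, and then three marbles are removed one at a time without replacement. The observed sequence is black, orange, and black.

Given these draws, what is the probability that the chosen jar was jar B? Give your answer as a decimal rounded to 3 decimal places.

0.198

The likelihood of the observed sequence under each hypothesis: P(data | jar A) = (4/10)(6/9)(3/8) = 0.1; P(data | jar B) = (4/7)(3/6)(3/5) = 0.17143; P(data | jar C) = (5/6)(1/5)(4/4) = 0.16667; P(data | jar D) = (7/12)(5/11)(6/10) = 0.15909.
The prior-weighted likelihoods are 1/3 · 0.1 = 0.033333, 1/6 · 0.17143 = 0.028571, 1/3 · 0.16667 = 0.055556, 1/6 · 0.15909 = 0.026515; these sum to 0.14398.
Hence P(jar B | data) = (0.028571) / (0.14398) = 0.19845.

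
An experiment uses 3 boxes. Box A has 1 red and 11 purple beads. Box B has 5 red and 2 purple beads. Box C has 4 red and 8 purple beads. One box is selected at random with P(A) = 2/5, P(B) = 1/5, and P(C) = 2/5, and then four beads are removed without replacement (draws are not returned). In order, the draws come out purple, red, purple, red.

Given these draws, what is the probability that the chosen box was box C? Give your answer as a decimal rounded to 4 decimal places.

The likelihood of the observed sequence under each hypothesis: P(data | box A) = (11/12)(1/11)(10/10)(0/9) = 0; P(data | box B) = (2/7)(5/6)(1/5)(4/4) = 0.047619; P(data | box C) = (8/12)(4/11)(7/10)(3/9) = 0.056566.
Weighting by the prior gives 2/5 · 0 = 0, 1/5 · 0.047619 = 0.0095238, 2/5 · 0.056566 = 0.022626; summing to 0.03215.
By Bayes' rule, P(box C | data) = (0.022626) / (0.03215) = 0.70377.

0.7038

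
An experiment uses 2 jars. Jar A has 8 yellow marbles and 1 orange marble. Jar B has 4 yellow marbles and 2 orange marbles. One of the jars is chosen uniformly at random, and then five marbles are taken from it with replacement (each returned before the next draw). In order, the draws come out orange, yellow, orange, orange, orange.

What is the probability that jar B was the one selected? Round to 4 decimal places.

Under each hypothesis, the probability of the observed sequence is: P(data | jar A) = (1/9)(8/9)(1/9)(1/9)(1/9) = 0.00013548; P(data | jar B) = (2/6)(4/6)(2/6)(2/6)(2/6) = 0.0082305.
The prior-weighted likelihoods are 1/2 · 0.00013548 = 6.774e-05, 1/2 · 0.0082305 = 0.0041152; these sum to 0.004183.
Hence P(jar B | data) = (0.0041152) / (0.004183) = 0.98381.

0.9838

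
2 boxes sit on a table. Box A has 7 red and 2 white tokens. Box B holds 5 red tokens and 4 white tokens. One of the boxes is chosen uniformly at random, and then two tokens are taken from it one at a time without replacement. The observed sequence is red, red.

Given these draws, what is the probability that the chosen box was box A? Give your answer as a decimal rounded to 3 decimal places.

0.677

The likelihood of the observed sequence under each hypothesis: P(data | box A) = (7/9)(6/8) = 7/12; P(data | box B) = (5/9)(4/8) = 5/18.
Weighting by the prior gives 1/2 · 7/12 = 7/24, 1/2 · 5/18 = 5/36; these sum to 31/72.
By Bayes' rule, P(box A | data) = (7/24) / (31/72) = 21/31.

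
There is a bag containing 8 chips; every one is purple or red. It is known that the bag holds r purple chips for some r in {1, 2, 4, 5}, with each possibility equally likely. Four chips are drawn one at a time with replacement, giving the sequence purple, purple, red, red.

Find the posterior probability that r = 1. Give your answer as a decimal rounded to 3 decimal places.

Compute the likelihood of the observed sequence for each case: P(data | r = 1) = (1/8)(1/8)(7/8)(7/8) = 0.011963; P(data | r = 2) = (2/8)(2/8)(6/8)(6/8) = 0.035156; P(data | r = 4) = (4/8)(4/8)(4/8)(4/8) = 0.0625; P(data | r = 5) = (5/8)(5/8)(3/8)(3/8) = 0.054932.
Weighting by the prior gives 1/4 · 0.011963 = 0.0029907, 1/4 · 0.035156 = 0.0087891, 1/4 · 0.0625 = 0.015625, 1/4 · 0.054932 = 0.013733; summing to 0.041138.
By Bayes' rule, P(r = 1 | data) = (0.0029907) / (0.041138) = 0.0727.

0.073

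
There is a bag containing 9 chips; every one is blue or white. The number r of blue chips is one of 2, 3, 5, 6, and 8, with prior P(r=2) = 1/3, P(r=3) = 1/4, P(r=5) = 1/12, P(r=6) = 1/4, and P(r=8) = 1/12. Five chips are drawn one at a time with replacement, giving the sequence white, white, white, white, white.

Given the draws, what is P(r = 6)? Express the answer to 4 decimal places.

0.0079

Under each hypothesis, the probability of the observed sequence is: P(data | r = 2) = (7/9)(7/9)(7/9)(7/9)(7/9) = 0.28463; P(data | r = 3) = (6/9)(6/9)(6/9)(6/9)(6/9) = 0.13169; P(data | r = 5) = (4/9)(4/9)(4/9)(4/9)(4/9) = 0.017342; P(data | r = 6) = (3/9)(3/9)(3/9)(3/9)(3/9) = 0.0041152; P(data | r = 8) = (1/9)(1/9)(1/9)(1/9)(1/9) = 1.6935e-05.
Weighting by the prior gives 1/3 · 0.28463 = 0.094876, 1/4 · 0.13169 = 0.032922, 1/12 · 0.017342 = 0.0014451, 1/4 · 0.0041152 = 0.0010288, 1/12 · 1.6935e-05 = 1.4113e-06; summing to 0.13027.
By Bayes' rule, P(r = 6 | data) = (0.0010288) / (0.13027) = 0.0078973.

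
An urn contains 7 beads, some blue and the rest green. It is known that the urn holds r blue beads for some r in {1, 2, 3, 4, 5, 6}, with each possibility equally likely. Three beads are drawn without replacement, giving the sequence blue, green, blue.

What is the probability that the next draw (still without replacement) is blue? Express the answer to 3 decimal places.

Compute the likelihood of the observed sequence for each case: P(data | r = 1) = (1/7)(6/6)(0/5) = 0; P(data | r = 2) = (2/7)(5/6)(1/5) = 1/21; P(data | r = 3) = (3/7)(4/6)(2/5) = 4/35; P(data | r = 4) = (4/7)(3/6)(3/5) = 6/35; P(data | r = 5) = (5/7)(2/6)(4/5) = 4/21; P(data | r = 6) = (6/7)(1/6)(5/5) = 1/7.
The prior-weighted likelihoods are 1/6 · 0 = 0, 1/6 · 1/21 = 1/126, 1/6 · 4/35 = 2/105, 1/6 · 6/35 = 1/35, 1/6 · 4/21 = 2/63, 1/6 · 1/7 = 1/42; these sum to 1/9.
Normalising, the posterior is P(r = 1 | data) = 0, P(r = 2 | data) = 1/14, P(r = 3 | data) = 6/35, P(r = 4 | data) = 9/35, P(r = 5 | data) = 2/7, P(r = 6 | data) = 3/14.
The predictive probability is P(blue next | data) = (0)(1/14) + (1/4)(6/35) + (1/2)(9/35) + (3/4)(2/7) + (1)(3/14) = 3/5.

0.600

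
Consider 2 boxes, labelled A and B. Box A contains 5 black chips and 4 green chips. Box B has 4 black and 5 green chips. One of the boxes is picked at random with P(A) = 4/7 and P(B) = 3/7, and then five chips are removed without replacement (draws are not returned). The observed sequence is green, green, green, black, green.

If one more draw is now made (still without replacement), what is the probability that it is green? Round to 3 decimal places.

Compute the likelihood of the observed sequence for each case: P(data | box A) = (4/9)(3/8)(2/7)(5/6)(1/5) = 1/126; P(data | box B) = (5/9)(4/8)(3/7)(4/6)(2/5) = 2/63.
The prior-weighted likelihoods are 4/7 · 1/126 = 2/441, 3/7 · 2/63 = 2/147; with total 8/441.
The posterior is then P(box A | data) = 1/4, P(box B | data) = 3/4.
The predictive probability is P(green next | data) = (0)(1/4) + (1/4)(3/4) = 3/16.

0.188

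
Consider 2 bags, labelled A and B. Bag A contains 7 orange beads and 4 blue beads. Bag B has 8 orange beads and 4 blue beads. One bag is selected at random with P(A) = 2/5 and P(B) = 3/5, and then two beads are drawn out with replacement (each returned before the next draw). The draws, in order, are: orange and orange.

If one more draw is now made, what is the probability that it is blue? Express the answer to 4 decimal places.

0.3448

Compute the likelihood of the observed sequence for each case: P(data | bag A) = (7/11)(7/11) = 0.40496; P(data | bag B) = (8/12)(8/12) = 0.44444.
Weighting by the prior gives 2/5 · 0.40496 = 0.16198, 3/5 · 0.44444 = 0.26667; summing to 0.42865.
The posterior is then P(bag A | data) = 0.37789, P(bag B | data) = 0.62211.
The predictive probability is P(blue next | data) = (4/11)(0.37789) + (1/3)(0.62211) = 0.34478.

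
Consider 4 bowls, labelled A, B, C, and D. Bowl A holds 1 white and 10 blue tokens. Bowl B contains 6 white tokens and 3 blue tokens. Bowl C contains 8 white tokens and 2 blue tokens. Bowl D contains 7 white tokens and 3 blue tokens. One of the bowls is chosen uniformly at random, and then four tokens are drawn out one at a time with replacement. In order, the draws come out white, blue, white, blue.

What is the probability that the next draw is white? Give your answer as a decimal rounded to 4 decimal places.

0.6742

Compute the likelihood of the observed sequence for each case: P(data | bowl A) = (1/11)(10/11)(1/11)(10/11) = 0.0068301; P(data | bowl B) = (6/9)(3/9)(6/9)(3/9) = 0.049383; P(data | bowl C) = (8/10)(2/10)(8/10)(2/10) = 0.0256; P(data | bowl D) = (7/10)(3/10)(7/10)(3/10) = 0.0441.
Multiplying each by its prior: 1/4 · 0.0068301 = 0.0017075, 1/4 · 0.049383 = 0.012346, 1/4 · 0.0256 = 0.0064, 1/4 · 0.0441 = 0.011025; with total 0.031478.
Dividing through by the total gives posterior P(bowl A | data) = 0.054245, P(bowl B | data) = 0.3922, P(bowl C | data) = 0.20332, P(bowl D | data) = 0.35024.
Averaging over the posterior, P(white next | data) = (1/11)(0.054245) + (2/3)(0.3922) + (4/5)(0.20332) + (7/10)(0.35024) = 0.67422.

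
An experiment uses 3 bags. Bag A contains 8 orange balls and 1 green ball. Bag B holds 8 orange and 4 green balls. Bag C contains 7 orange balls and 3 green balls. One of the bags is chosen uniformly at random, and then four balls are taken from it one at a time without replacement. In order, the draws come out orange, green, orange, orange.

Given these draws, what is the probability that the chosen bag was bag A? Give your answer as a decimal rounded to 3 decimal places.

0.318

Compute the likelihood of the observed sequence for each case: P(data | bag A) = (8/9)(1/8)(7/7)(6/6) = 0.11111; P(data | bag B) = (8/12)(4/11)(7/10)(6/9) = 0.11313; P(data | bag C) = (7/10)(3/9)(6/8)(5/7) = 0.125.
Multiplying each by its prior: 1/3 · 0.11111 = 0.037037, 1/3 · 0.11313 = 0.03771, 1/3 · 0.125 = 0.041667; these sum to 0.11641.
Hence P(bag A | data) = (0.037037) / (0.11641) = 0.31815.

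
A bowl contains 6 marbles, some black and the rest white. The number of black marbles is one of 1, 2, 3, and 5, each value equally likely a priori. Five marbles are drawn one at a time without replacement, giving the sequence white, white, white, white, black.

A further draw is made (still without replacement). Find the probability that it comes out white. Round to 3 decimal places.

0.714

The likelihood of the observed sequence under each hypothesis: P(data | r = 1) = (5/6)(4/5)(3/4)(2/3)(1/2) = 1/6; P(data | r = 2) = (4/6)(3/5)(2/4)(1/3)(2/2) = 1/15; P(data | r = 3) = (3/6)(2/5)(1/4)(0/3) = 0; P(data | r = 5) = (1/6)(0/5) = 0.
Multiplying each by its prior: 1/4 · 1/6 = 1/24, 1/4 · 1/15 = 1/60, 1/4 · 0 = 0, 1/4 · 0 = 0; with total 7/120.
Normalising, the posterior is P(r = 1 | data) = 5/7, P(r = 2 | data) = 2/7, P(r = 3 | data) = 0, P(r = 5 | data) = 0.
Averaging over the posterior, P(white next | data) = (1)(5/7) + (0)(2/7) = 5/7.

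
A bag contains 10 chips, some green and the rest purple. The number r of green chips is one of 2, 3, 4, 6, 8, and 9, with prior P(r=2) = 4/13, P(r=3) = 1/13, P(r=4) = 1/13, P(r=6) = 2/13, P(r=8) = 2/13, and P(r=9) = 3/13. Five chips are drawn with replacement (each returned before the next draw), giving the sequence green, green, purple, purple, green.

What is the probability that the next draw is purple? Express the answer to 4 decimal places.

0.4107

Under each hypothesis, the probability of the observed sequence is: P(data | r = 2) = (2/10)(2/10)(8/10)(8/10)(2/10) = 0.00512; P(data | r = 3) = (3/10)(3/10)(7/10)(7/10)(3/10) = 0.01323; P(data | r = 4) = (4/10)(4/10)(6/10)(6/10)(4/10) = 0.02304; P(data | r = 6) = (6/10)(6/10)(4/10)(4/10)(6/10) = 0.03456; P(data | r = 8) = (8/10)(8/10)(2/10)(2/10)(8/10) = 0.02048; P(data | r = 9) = (9/10)(9/10)(1/10)(1/10)(9/10) = 0.00729.
The prior-weighted likelihoods are 4/13 · 0.00512 = 0.0015754, 1/13 · 0.01323 = 0.0010177, 1/13 · 0.02304 = 0.0017723, 2/13 · 0.03456 = 0.0053169, 2/13 · 0.02048 = 0.0031508, 3/13 · 0.00729 = 0.0016823; with total 0.014515.
Normalising, the posterior is P(r = 2 | data) = 0.10853, P(r = 3 | data) = 0.070111, P(r = 4 | data) = 0.1221, P(r = 6 | data) = 0.3663, P(r = 8 | data) = 0.21706, P(r = 9 | data) = 0.1159.
So P(purple next | data) = Σ P(purple next | H) P(H | data) = (4/5)(0.10853) + (7/10)(0.070111) + (3/5)(0.1221) + (2/5)(0.3663) + (1/5)(0.21706) + (1/10)(0.1159) = 0.41068.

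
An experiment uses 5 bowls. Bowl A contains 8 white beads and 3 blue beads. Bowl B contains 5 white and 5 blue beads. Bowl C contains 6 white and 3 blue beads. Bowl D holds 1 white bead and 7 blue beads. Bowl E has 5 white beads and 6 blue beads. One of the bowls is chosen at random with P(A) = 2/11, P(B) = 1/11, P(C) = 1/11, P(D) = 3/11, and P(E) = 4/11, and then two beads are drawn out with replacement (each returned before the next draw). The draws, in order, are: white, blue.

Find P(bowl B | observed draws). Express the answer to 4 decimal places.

For each hypothesis, P(data | H) works out to: P(data | bowl A) = (8/11)(3/11) = 0.19835; P(data | bowl B) = (5/10)(5/10) = 0.25; P(data | bowl C) = (6/9)(3/9) = 0.22222; P(data | bowl D) = (1/8)(7/8) = 0.10938; P(data | bowl E) = (5/11)(6/11) = 0.24793.
The prior-weighted likelihoods are 2/11 · 0.19835 = 0.036063, 1/11 · 0.25 = 0.022727, 1/11 · 0.22222 = 0.020202, 3/11 · 0.10938 = 0.02983, 4/11 · 0.24793 = 0.090158; summing to 0.19898.
Hence P(bowl B | data) = (0.022727) / (0.19898) = 0.11422.

0.1142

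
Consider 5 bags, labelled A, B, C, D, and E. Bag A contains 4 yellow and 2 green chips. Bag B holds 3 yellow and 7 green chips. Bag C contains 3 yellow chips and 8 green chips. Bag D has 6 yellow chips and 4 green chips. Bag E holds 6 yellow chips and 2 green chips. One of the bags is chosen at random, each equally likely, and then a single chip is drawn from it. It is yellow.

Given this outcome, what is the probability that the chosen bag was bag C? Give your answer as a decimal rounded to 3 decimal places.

The likelihood of this draw under each hypothesis: P(data | bag A) = (4/6) = 0.66667; P(data | bag B) = (3/10) = 0.3; P(data | bag C) = (3/11) = 0.27273; P(data | bag D) = (6/10) = 0.6; P(data | bag E) = (6/8) = 0.75.
Multiplying each by its prior: 1/5 · 0.66667 = 0.13333, 1/5 · 0.3 = 0.06, 1/5 · 0.27273 = 0.054545, 1/5 · 0.6 = 0.12, 1/5 · 0.75 = 0.15; these sum to 0.51788.
Hence P(bag C | data) = (0.054545) / (0.51788) = 0.10532.

0.105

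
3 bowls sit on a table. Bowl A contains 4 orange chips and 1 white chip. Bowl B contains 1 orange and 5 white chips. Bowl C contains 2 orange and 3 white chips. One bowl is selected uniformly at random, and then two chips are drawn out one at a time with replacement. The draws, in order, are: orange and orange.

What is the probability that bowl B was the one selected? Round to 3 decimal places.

Under each hypothesis, the probability of the observed sequence is: P(data | bowl A) = (4/5)(4/5) = 16/25; P(data | bowl B) = (1/6)(1/6) = 1/36; P(data | bowl C) = (2/5)(2/5) = 4/25.
Multiplying each by its prior: 1/3 · 16/25 = 16/75, 1/3 · 1/36 = 1/108, 1/3 · 4/25 = 4/75; with total 149/540.
Hence P(bowl B | data) = (1/108) / (149/540) = 5/149.

0.034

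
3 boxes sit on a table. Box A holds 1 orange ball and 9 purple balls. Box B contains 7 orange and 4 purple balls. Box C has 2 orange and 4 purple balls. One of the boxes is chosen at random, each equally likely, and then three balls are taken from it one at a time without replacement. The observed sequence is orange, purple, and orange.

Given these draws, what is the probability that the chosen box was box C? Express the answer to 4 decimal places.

Under each hypothesis, the probability of the observed sequence is: P(data | box A) = (1/10)(9/9)(0/8) = 0; P(data | box B) = (7/11)(4/10)(6/9) = 28/165; P(data | box C) = (2/6)(4/5)(1/4) = 1/15.
Weighting by the prior gives 1/3 · 0 = 0, 1/3 · 28/165 = 28/495, 1/3 · 1/15 = 1/45; these sum to 13/165.
Hence P(box C | data) = (1/45) / (13/165) = 11/39.

0.2821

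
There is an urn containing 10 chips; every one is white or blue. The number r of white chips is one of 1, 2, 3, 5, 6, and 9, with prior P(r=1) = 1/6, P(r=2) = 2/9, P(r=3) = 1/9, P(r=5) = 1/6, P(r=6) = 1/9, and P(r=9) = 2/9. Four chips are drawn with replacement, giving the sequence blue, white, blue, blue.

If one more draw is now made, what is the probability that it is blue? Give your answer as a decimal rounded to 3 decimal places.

0.720

For each hypothesis, P(data | H) works out to: P(data | r = 1) = (9/10)(1/10)(9/10)(9/10) = 0.0729; P(data | r = 2) = (8/10)(2/10)(8/10)(8/10) = 0.1024; P(data | r = 3) = (7/10)(3/10)(7/10)(7/10) = 0.1029; P(data | r = 5) = (5/10)(5/10)(5/10)(5/10) = 0.0625; P(data | r = 6) = (4/10)(6/10)(4/10)(4/10) = 0.0384; P(data | r = 9) = (1/10)(9/10)(1/10)(1/10) = 0.0009.
Multiplying each by its prior: 1/6 · 0.0729 = 0.01215, 2/9 · 0.1024 = 0.022756, 1/9 · 0.1029 = 0.011433, 1/6 · 0.0625 = 0.010417, 1/9 · 0.0384 = 0.0042667, 2/9 · 0.0009 = 0.0002; with total 0.061222.
Dividing through by the total gives posterior P(r = 1 | data) = 0.19846, P(r = 2 | data) = 0.37169, P(r = 3 | data) = 0.18675, P(r = 5 | data) = 0.17015, P(r = 6 | data) = 0.069691, P(r = 9 | data) = 0.0032668.
Averaging over the posterior, P(blue next | data) = (9/10)(0.19846) + (4/5)(0.37169) + (7/10)(0.18675) + (1/2)(0.17015) + (2/5)(0.069691) + (1/10)(0.0032668) = 0.71996.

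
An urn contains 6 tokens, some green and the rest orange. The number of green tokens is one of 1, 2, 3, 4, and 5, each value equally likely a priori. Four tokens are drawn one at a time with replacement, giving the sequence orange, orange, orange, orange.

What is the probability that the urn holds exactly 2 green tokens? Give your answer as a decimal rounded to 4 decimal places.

Compute the likelihood of the observed sequence for each case: P(data | r = 1) = (5/6)(5/6)(5/6)(5/6) = 0.48225; P(data | r = 2) = (4/6)(4/6)(4/6)(4/6) = 0.19753; P(data | r = 3) = (3/6)(3/6)(3/6)(3/6) = 0.0625; P(data | r = 4) = (2/6)(2/6)(2/6)(2/6) = 0.012346; P(data | r = 5) = (1/6)(1/6)(1/6)(1/6) = 0.0007716.
Multiplying each by its prior: 1/5 · 0.48225 = 0.096451, 1/5 · 0.19753 = 0.039506, 1/5 · 0.0625 = 0.0125, 1/5 · 0.012346 = 0.0024691, 1/5 · 0.0007716 = 0.00015432; summing to 0.15108.
By Bayes' rule, P(r = 2 | data) = (0.039506) / (0.15108) = 0.26149.

0.2615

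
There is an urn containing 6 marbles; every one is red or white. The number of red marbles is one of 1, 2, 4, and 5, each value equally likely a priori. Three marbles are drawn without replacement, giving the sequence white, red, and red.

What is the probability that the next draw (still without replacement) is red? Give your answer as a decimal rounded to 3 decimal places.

The likelihood of the observed sequence under each hypothesis: P(data | r = 1) = (5/6)(1/5)(0/4) = 0; P(data | r = 2) = (4/6)(2/5)(1/4) = 1/15; P(data | r = 4) = (2/6)(4/5)(3/4) = 1/5; P(data | r = 5) = (1/6)(5/5)(4/4) = 1/6.
The prior-weighted likelihoods are 1/4 · 0 = 0, 1/4 · 1/15 = 1/60, 1/4 · 1/5 = 1/20, 1/4 · 1/6 = 1/24; summing to 13/120.
Normalising, the posterior is P(r = 1 | data) = 0, P(r = 2 | data) = 2/13, P(r = 4 | data) = 6/13, P(r = 5 | data) = 5/13.
So P(red next | data) = Σ P(red next | H) P(H | data) = (0)(2/13) + (2/3)(6/13) + (1)(5/13) = 9/13.

0.692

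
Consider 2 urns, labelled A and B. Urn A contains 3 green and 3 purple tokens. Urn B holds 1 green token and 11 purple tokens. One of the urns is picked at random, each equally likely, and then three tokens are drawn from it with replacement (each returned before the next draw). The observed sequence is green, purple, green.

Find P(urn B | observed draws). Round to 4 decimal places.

For each hypothesis, P(data | H) works out to: P(data | urn A) = (3/6)(3/6)(3/6) = 0.125; P(data | urn B) = (1/12)(11/12)(1/12) = 0.0063657.
Multiplying each by its prior: 1/2 · 0.125 = 0.0625, 1/2 · 0.0063657 = 0.0031829; summing to 0.065683.
Hence P(urn B | data) = (0.0031829) / (0.065683) = 0.048458.

0.0485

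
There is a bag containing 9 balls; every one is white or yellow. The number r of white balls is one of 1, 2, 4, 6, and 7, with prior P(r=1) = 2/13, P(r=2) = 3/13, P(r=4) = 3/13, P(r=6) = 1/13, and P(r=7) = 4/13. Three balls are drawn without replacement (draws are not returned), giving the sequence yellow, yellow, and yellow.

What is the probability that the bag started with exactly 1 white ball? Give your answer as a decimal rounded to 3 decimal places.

0.452

Compute the likelihood of the observed sequence for each case: P(data | r = 1) = (8/9)(7/8)(6/7) = 0.66667; P(data | r = 2) = (7/9)(6/8)(5/7) = 0.41667; P(data | r = 4) = (5/9)(4/8)(3/7) = 0.11905; P(data | r = 6) = (3/9)(2/8)(1/7) = 0.011905; P(data | r = 7) = (2/9)(1/8)(0/7) = 0.
The prior-weighted likelihoods are 2/13 · 0.66667 = 0.10256, 3/13 · 0.41667 = 0.096154, 3/13 · 0.11905 = 0.027473, 1/13 · 0.011905 = 0.00091575, 4/13 · 0 = 0; with total 0.22711.
So P(r = 1 | data) = (0.10256) / (0.22711) = 0.45161.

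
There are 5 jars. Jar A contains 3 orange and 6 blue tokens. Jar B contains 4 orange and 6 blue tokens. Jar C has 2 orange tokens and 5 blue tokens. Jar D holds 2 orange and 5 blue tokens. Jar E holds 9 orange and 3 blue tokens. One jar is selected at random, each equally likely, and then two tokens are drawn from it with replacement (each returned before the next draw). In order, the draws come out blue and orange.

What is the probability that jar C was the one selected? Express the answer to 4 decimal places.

0.1929

The likelihood of the observed sequence under each hypothesis: P(data | jar A) = (6/9)(3/9) = 0.22222; P(data | jar B) = (6/10)(4/10) = 0.24; P(data | jar C) = (5/7)(2/7) = 0.20408; P(data | jar D) = (5/7)(2/7) = 0.20408; P(data | jar E) = (3/12)(9/12) = 0.1875.
Weighting by the prior gives 1/5 · 0.22222 = 0.044444, 1/5 · 0.24 = 0.048, 1/5 · 0.20408 = 0.040816, 1/5 · 0.20408 = 0.040816, 1/5 · 0.1875 = 0.0375; summing to 0.21158.
Hence P(jar C | data) = (0.040816) / (0.21158) = 0.19291.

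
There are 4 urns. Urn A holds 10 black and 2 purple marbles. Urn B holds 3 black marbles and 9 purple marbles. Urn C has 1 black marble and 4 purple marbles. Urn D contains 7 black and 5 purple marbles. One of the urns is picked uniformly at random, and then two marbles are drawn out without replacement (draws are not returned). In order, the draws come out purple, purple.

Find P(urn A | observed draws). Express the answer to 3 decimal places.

For each hypothesis, P(data | H) works out to: P(data | urn A) = (2/12)(1/11) = 0.015152; P(data | urn B) = (9/12)(8/11) = 0.54545; P(data | urn C) = (4/5)(3/4) = 0.6; P(data | urn D) = (5/12)(4/11) = 0.15152.
Weighting by the prior gives 1/4 · 0.015152 = 0.0037879, 1/4 · 0.54545 = 0.13636, 1/4 · 0.6 = 0.15, 1/4 · 0.15152 = 0.037879; with total 0.32803.
Therefore the posterior P(urn A | data) = (0.0037879) / (0.32803) = 0.011547.

0.012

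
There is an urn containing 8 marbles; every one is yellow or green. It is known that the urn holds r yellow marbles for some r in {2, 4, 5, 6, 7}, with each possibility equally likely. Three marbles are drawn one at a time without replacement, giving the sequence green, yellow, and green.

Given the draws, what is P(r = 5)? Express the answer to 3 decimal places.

0.200

The likelihood of the observed sequence under each hypothesis: P(data | r = 2) = (6/8)(2/7)(5/6) = 5/28; P(data | r = 4) = (4/8)(4/7)(3/6) = 1/7; P(data | r = 5) = (3/8)(5/7)(2/6) = 5/56; P(data | r = 6) = (2/8)(6/7)(1/6) = 1/28; P(data | r = 7) = (1/8)(7/7)(0/6) = 0.
Multiplying each by its prior: 1/5 · 5/28 = 1/28, 1/5 · 1/7 = 1/35, 1/5 · 5/56 = 1/56, 1/5 · 1/28 = 1/140, 1/5 · 0 = 0; these sum to 5/56.
So P(r = 5 | data) = (1/56) / (5/56) = 1/5.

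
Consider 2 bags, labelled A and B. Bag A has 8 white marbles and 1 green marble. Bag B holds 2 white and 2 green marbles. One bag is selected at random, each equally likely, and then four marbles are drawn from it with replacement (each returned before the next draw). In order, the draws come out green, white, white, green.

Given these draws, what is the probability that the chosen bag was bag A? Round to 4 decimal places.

Under each hypothesis, the probability of the observed sequence is: P(data | bag A) = (1/9)(8/9)(8/9)(1/9) = 0.0097546; P(data | bag B) = (2/4)(2/4)(2/4)(2/4) = 0.0625.
Weighting by the prior gives 1/2 · 0.0097546 = 0.0048773, 1/2 · 0.0625 = 0.03125; with total 0.036127.
So P(bag A | data) = (0.0048773) / (0.036127) = 0.135.

0.1350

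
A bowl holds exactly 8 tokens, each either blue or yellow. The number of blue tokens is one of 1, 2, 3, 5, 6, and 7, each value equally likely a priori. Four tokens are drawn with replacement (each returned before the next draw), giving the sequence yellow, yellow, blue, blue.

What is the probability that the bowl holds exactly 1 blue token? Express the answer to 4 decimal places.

0.0586

The likelihood of the observed sequence under each hypothesis: P(data | r = 1) = (7/8)(7/8)(1/8)(1/8) = 0.011963; P(data | r = 2) = (6/8)(6/8)(2/8)(2/8) = 0.035156; P(data | r = 3) = (5/8)(5/8)(3/8)(3/8) = 0.054932; P(data | r = 5) = (3/8)(3/8)(5/8)(5/8) = 0.054932; P(data | r = 6) = (2/8)(2/8)(6/8)(6/8) = 0.035156; P(data | r = 7) = (1/8)(1/8)(7/8)(7/8) = 0.011963.
Weighting by the prior gives 1/6 · 0.011963 = 0.0019938, 1/6 · 0.035156 = 0.0058594, 1/6 · 0.054932 = 0.0091553, 1/6 · 0.054932 = 0.0091553, 1/6 · 0.035156 = 0.0058594, 1/6 · 0.011963 = 0.0019938; with total 0.034017.
By Bayes' rule, P(r = 1 | data) = (0.0019938) / (0.034017) = 0.058612.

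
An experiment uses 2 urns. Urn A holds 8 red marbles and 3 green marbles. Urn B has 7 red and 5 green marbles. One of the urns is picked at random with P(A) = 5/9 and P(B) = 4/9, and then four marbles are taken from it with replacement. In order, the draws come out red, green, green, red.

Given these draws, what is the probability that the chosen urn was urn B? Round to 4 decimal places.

0.5457

Compute the likelihood of the observed sequence for each case: P(data | urn A) = (8/11)(3/11)(3/11)(8/11) = 0.039342; P(data | urn B) = (7/12)(5/12)(5/12)(7/12) = 0.059076.
Multiplying each by its prior: 5/9 · 0.039342 = 0.021856, 4/9 · 0.059076 = 0.026256; summing to 0.048112.
Therefore the posterior P(urn B | data) = (0.026256) / (0.048112) = 0.54572.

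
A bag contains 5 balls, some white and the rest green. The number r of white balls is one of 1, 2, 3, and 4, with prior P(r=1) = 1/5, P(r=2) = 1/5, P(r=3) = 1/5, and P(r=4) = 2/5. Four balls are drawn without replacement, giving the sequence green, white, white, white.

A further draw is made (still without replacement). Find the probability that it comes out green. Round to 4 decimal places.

0.2000

Compute the likelihood of the observed sequence for each case: P(data | r = 1) = (4/5)(1/4)(0/3) = 0; P(data | r = 2) = (3/5)(2/4)(1/3)(0/2) = 0; P(data | r = 3) = (2/5)(3/4)(2/3)(1/2) = 1/10; P(data | r = 4) = (1/5)(4/4)(3/3)(2/2) = 1/5.
The prior-weighted likelihoods are 1/5 · 0 = 0, 1/5 · 0 = 0, 1/5 · 1/10 = 1/50, 2/5 · 1/5 = 2/25; with total 1/10.
Dividing through by the total gives posterior P(r = 1 | data) = 0, P(r = 2 | data) = 0, P(r = 3 | data) = 1/5, P(r = 4 | data) = 4/5.
So P(green next | data) = Σ P(green next | H) P(H | data) = (1)(1/5) + (0)(4/5) = 1/5.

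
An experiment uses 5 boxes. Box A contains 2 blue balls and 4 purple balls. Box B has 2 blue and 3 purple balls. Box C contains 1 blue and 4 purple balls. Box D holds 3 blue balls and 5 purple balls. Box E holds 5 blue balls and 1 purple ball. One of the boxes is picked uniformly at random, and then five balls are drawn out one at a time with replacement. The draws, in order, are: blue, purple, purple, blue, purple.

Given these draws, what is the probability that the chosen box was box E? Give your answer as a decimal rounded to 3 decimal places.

0.026

For each hypothesis, P(data | H) works out to: P(data | box A) = (2/6)(4/6)(4/6)(2/6)(4/6) = 0.032922; P(data | box B) = (2/5)(3/5)(3/5)(2/5)(3/5) = 0.03456; P(data | box C) = (1/5)(4/5)(4/5)(1/5)(4/5) = 0.02048; P(data | box D) = (3/8)(5/8)(5/8)(3/8)(5/8) = 0.034332; P(data | box E) = (5/6)(1/6)(1/6)(5/6)(1/6) = 0.003215.
Weighting by the prior gives 1/5 · 0.032922 = 0.0065844, 1/5 · 0.03456 = 0.006912, 1/5 · 0.02048 = 0.004096, 1/5 · 0.034332 = 0.0068665, 1/5 · 0.003215 = 0.000643; with total 0.025102.
By Bayes' rule, P(box E | data) = (0.000643) / (0.025102) = 0.025616.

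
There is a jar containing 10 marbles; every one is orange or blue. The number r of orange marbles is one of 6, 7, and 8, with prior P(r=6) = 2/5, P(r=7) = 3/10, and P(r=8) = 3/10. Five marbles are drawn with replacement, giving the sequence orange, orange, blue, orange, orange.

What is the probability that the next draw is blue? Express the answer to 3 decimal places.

Compute the likelihood of the observed sequence for each case: P(data | r = 6) = (6/10)(6/10)(4/10)(6/10)(6/10) = 0.05184; P(data | r = 7) = (7/10)(7/10)(3/10)(7/10)(7/10) = 0.07203; P(data | r = 8) = (8/10)(8/10)(2/10)(8/10)(8/10) = 0.08192.
The prior-weighted likelihoods are 2/5 · 0.05184 = 0.020736, 3/10 · 0.07203 = 0.021609, 3/10 · 0.08192 = 0.024576; with total 0.066921.
Dividing through by the total gives posterior P(r = 6 | data) = 0.30986, P(r = 7 | data) = 0.3229, P(r = 8 | data) = 0.36724.
Averaging over the posterior, P(blue next | data) = (2/5)(0.30986) + (3/10)(0.3229) + (1/5)(0.36724) = 0.29426.

0.294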